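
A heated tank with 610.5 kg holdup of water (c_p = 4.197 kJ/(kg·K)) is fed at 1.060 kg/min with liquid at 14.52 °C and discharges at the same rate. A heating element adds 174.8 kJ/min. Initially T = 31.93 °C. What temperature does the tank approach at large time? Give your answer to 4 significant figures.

First-law balance (no shaft work): M c_p dT/dt = ṁ c_p (T_in − T) + 174.8.
At steady state dT/dt = 0 ⇒ T_ss = T_in + Q̇/(ṁ c_p) = 14.52 + 174.8/(1.060·4.197) = 53.8113 °C.

53.81 °C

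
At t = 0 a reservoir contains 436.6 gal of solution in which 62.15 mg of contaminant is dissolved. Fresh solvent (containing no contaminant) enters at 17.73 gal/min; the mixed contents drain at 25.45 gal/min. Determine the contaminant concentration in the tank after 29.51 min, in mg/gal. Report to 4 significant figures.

Let m(t) be the amount of contaminant. Volume: V(t) = V₀ + (Q_in − Q_out) t = 436.6 − 7.72000 t; V(29.51) = 208.783 gal.
Species balance (pure solvent in): dm/dt = −Q_out · m/V(t).
Separate: dm/m = −Q_out dt/V(t) ⇒ ln(m/m₀) = −(Q_out/(Q_in−Q_out)) ln(V/V₀).
m = m₀ (V₀/V)^(Q_out/(Q_in−Q_out)) = 62.15 × (436.6/208.783)^(-3.29663) = 5.46055 mg.
C = m/V = 5.46055/208.783 = 0.0261542 mg/gal.

0.02615 mg/gal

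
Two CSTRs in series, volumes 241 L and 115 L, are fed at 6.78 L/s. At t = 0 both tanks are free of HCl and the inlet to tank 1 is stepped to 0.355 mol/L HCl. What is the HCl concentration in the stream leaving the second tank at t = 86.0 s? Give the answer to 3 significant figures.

0.297 mol/L

Time constants: τᵢ = Vᵢ/Q for each well-mixed tank.
τ₁ = 241/6.78 = 35.546 s; τ₂ = 115/6.78 = 16.962 s.
Solving the cascade with C₁(0)=C₂(0)=0 gives C₂(t) = C_in[1 − (τ₁ e^(−t/τ₁) − τ₂ e^(−t/τ₂))/(τ₁ − τ₂)].
At t = 86.0: e^(−t/τ₁) = 0.088973, e^(−t/τ₂) = 0.0062808.
C₂ = 0.355·[1 − (35.546·0.088973 − 16.962·0.0062808)/(18.584)] = 0.355·0.83555 = 0.29662 mol/L.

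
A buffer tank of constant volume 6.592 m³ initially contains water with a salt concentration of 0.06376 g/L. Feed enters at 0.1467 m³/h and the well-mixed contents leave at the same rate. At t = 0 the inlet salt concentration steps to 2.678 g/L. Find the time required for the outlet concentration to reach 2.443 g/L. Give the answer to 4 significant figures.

Species balance: V dC/dt = Q(C_in − C) ⇒ τ = V/Q = 44.9352 h.
C(t) = C_in + (C₀ − C_in) e^(−t/τ). Set C = 2.443 and solve for t:
e^(−t/τ) = (C − C_in)/(C₀ − C_in) = (2.443 − 2.678)/(0.06376 − 2.678) = 0.0898923
t = −τ ln(…) = 44.9352 × 2.40914 = 108.255 h.

108.3 h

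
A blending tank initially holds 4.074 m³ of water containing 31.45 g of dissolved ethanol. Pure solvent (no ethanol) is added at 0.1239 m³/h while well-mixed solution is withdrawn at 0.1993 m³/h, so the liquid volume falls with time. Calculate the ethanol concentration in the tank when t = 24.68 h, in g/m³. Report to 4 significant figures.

2.832 g/m³

Let m(t) be the amount of ethanol. Volume: V(t) = V₀ + (Q_in − Q_out) t = 4.074 − 0.0754000 t; V(24.68) = 2.21313 m³.
Species balance (pure solvent in): dm/dt = −Q_out · m/V(t).
Separate: dm/m = −Q_out dt/V(t) ⇒ ln(m/m₀) = −(Q_out/(Q_in−Q_out)) ln(V/V₀).
m = m₀ (V₀/V)^(Q_out/(Q_in−Q_out)) = 31.45 × (4.074/2.21313)^(-2.64324) = 6.26794 g.
C = m/V = 6.26794/2.21313 = 2.83216 g/m³.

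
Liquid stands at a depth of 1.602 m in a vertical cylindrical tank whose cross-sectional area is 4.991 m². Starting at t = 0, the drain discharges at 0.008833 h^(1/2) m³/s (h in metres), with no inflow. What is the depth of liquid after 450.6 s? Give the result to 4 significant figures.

Unsteady balance on liquid volume: A dh/dt = −0.008833 √h.
∫ h^(−1/2) dh = −(0.008833/A) ∫ dt, giving 2√h = 2√h₀ − (0.008833/A) t.
√h = √1.602 − 0.008833·450.6/(2·4.991) = 1.26570 − 0.398733 = 0.866969.
h = 0.866969² = 0.751635 m.

0.7516 m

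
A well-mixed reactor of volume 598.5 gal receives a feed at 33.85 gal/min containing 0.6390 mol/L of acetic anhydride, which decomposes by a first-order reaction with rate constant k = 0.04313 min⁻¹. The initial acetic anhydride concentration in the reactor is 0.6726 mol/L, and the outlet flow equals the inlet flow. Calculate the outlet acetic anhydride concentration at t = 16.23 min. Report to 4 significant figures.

0.4240 mol/L

Species balance: V dC/dt = Q C_in − Q C − k V C.
dC/dt = (Q/V) C_in − (Q/V + k) C; effective rate a = Q/V + k = 0.0565581 + 0.04313 = 0.0996881 min⁻¹.
C_ss = Q C_in/(Q + kV) = 0.362537 mol/L; C(t) = C_ss + (C₀ − C_ss) e^(−a t).
C(16.23) = 0.362537 + (0.310063)·e^(−0.0996881·16.23) = 0.362537 + (0.310063)·0.198307 = 0.424025 mol/L.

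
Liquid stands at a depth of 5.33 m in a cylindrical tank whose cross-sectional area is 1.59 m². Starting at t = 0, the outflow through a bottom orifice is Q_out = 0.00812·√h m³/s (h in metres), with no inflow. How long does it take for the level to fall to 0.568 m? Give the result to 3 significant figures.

609 s

A dh/dt = −Q_out = −0.00812 √h.
This is separable: 2 d(√h)/dt = −0.00812/A, so √h = √h₀ − (0.00812/(2A)) t.
t = 2A(√h₀ − √h)/0.00812 = 2·1.59·(√5.33 − √0.568)/0.00812
  = 3.1800 × (2.3087 − 0.75366) / 0.00812 = 608.99 s.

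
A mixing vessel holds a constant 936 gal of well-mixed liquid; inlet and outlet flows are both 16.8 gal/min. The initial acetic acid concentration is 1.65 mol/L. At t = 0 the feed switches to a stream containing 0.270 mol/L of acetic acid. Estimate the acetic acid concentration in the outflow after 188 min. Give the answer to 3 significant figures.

0.317 mol/L

Species balance on the tank: V dC/dt = Q(C_in − C).
So dC/dt = (C_in − C)/τ with τ = V/Q = 936/16.8 = 55.714 min.
Integrating: C(t) = C_in + (C₀ − C_in) e^(−t/τ).
C(188) = 0.270 + (1.65 − 0.270)·e^(−188/55.714) = 0.270 + (1.3800)·0.034240 = 0.31725 mol/L.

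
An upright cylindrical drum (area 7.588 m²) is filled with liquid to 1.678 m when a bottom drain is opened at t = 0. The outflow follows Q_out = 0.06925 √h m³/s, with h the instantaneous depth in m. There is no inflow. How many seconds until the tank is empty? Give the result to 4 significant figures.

283.9 s

With no inflow, A dh/dt = −0.06925 √h.
Separate and integrate: 2(√h − √h₀) = −(0.06925/A) t.
Tank is empty when √h = 0: t_empty = 2A√h₀/0.06925.
t_empty = 2·7.588·√1.678/0.06925 = 15.1760·1.29538/0.06925 = 283.879 s.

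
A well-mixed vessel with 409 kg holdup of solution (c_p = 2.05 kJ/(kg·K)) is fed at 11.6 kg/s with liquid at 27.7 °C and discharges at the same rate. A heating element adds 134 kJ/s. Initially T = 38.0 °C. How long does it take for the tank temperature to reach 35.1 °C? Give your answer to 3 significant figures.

M c_p dT/dt = ṁ c_p (T_in − T) + Q̇.
τ = M/ṁ = 35.259 s; T_ss = T_in + Q̇/(ṁ c_p) = 33.335 °C.
T(t) = T_ss + (T₀ − T_ss) e^(−t/τ). Set T = 35.1:
e^(−t/τ) = (35.1 − 33.335)/(38.0 − 33.335) = 0.37835
t = −35.259 · ln(0.37835) = 34.269 s.

34.3 s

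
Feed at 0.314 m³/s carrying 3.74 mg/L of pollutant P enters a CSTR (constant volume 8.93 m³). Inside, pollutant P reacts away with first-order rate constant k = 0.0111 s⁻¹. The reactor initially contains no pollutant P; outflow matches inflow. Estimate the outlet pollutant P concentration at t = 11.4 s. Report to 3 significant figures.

1.17 mg/L

Accumulation = in − out − consumed: V dC/dt = Q C_in − Q C − k V C.
dC/dt = (Q/V) C_in − (Q/V + k) C; effective rate a = Q/V + k = 0.035162 + 0.0111 = 0.046262 s⁻¹.
C_ss = Q C_in/(Q + kV) = 2.8426 mg/L; C(t) = C_ss + (C₀ − C_ss) e^(−a t).
C(11.4) = 2.8426 + (-2.8426)·e^(−0.046262·11.4) = 2.8426 + (-2.8426)·0.59014 = 1.1651 mg/L.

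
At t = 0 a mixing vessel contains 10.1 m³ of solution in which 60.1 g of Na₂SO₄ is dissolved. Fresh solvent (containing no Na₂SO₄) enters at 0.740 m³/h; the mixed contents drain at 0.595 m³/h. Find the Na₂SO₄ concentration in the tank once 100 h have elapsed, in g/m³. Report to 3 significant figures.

0.0633 g/m³

Total volume: dV/dt = Q_in − Q_out = 0.14500 m³/h, so V(t) = 10.1 + 0.14500 t and V(100) = 24.600 m³.
No Na₂SO₄ enters, so dm/dt = −Q_out · (m/V).
Separate: dm/m = −Q_out dt/V(t) ⇒ ln(m/m₀) = −(Q_out/(Q_in−Q_out)) ln(V/V₀).
m = m₀ (V₀/V)^(Q_out/(Q_in−Q_out)) = 60.1 × (10.1/24.600)^(4.1034) = 1.5575 g.
C = m/V = 1.5575/24.600 = 0.063313 g/m³.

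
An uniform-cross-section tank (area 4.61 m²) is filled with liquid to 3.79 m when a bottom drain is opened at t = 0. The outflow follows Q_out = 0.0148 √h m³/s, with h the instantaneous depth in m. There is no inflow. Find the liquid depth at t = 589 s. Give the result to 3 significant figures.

With no inflow, A dh/dt = −0.0148 √h.
∫ h^(−1/2) dh = −(0.0148/A) ∫ dt, giving 2√h = 2√h₀ − (0.0148/A) t.
√h = √3.79 − 0.0148·589/(2·4.61) = 1.9468 − 0.94547 = 1.0013.
h = 1.0013² = 1.0027 m.

1.00 m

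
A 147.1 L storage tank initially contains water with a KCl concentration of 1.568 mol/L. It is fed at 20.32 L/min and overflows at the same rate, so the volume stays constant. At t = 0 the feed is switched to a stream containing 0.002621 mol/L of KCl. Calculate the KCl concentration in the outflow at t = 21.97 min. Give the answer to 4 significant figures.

Species balance on the tank: V dC/dt = Q(C_in − C).
Time constant τ = V/Q = 147.1/20.32 = 7.23917 min.
Solution: C(t) = C_in + (C₀ − C_in) e^(−t/τ).
C(21.97) = 0.002621 + (1.568 − 0.002621)·e^(−21.97/7.23917) = 0.002621 + (1.56538)·0.0480806 = 0.0778853 mol/L.

0.07789 mol/L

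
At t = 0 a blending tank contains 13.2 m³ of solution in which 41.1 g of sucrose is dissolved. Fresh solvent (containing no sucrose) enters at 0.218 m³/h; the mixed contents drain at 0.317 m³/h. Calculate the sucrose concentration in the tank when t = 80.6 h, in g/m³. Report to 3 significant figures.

0.404 g/m³

Let m(t) be the amount of sucrose. Volume: V(t) = V₀ + (Q_in − Q_out) t = 13.2 − 0.099000 t; V(80.6) = 5.2206 m³.
No sucrose enters, so dm/dt = −Q_out · (m/V).
dm/m = −Q_out dt/(V₀ − 0.099000 t); integrating gives ln(m/m₀) = −(Q_out/(Q_in−Q_out)) ln(V/V₀).
m = m₀ (V₀/V)^(Q_out/(Q_in−Q_out)) = 41.1 × (13.2/5.2206)^(-3.2020) = 2.1081 g.
C = m/V = 2.1081/5.2206 = 0.40381 g/m³.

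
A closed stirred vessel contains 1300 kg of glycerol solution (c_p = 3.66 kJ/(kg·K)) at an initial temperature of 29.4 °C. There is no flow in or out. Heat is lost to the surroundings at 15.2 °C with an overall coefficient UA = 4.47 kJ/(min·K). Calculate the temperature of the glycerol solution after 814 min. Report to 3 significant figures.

21.8 °C

Lumped-capacitance energy balance: M c_p dT/dt = UA(T_amb − T).
dT/dt = (T_ss − T)/τ with T_ss = T_amb = 15.200 °C, τ = M c_p/UA = 1300·3.66/4.47 = 1064.4 min.
T approaches T_ss exponentially: T(t) = T_ss + (T₀ − T_ss) e^(−t/τ).
T(814) = 15.200 + (14.200)·0.46546 = 21.810 °C.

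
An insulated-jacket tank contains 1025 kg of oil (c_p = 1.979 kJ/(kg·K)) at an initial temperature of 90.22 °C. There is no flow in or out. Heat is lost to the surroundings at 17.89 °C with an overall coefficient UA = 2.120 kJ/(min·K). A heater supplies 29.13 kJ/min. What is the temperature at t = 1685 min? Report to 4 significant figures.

41.70 °C

M c_p dT/dt = −UA(T − T_amb) + Q̇.
dT/dt = (T_ss − T)/τ with T_ss = T_amb + Q̇/UA = 17.89 + 29.13/2.120 = 31.6306 °C, τ = M c_p/UA = 1025·1.979/2.120 = 956.828 min.
Integrating: T(t) = T_ss + (T₀ − T_ss) e^(−t/τ).
T(1685) = 31.6306 + (58.5894)·0.171868 = 41.7002 °C.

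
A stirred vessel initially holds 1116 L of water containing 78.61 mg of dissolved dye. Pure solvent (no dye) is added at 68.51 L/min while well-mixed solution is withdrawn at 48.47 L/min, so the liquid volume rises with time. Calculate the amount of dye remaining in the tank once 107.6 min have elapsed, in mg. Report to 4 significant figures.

Let m(t) be the amount of dye. Volume: V(t) = V₀ + (Q_in − Q_out) t = 1116 + 20.0400 t; V(107.6) = 3272.30 L.
No dye enters, so dm/dt = −Q_out · (m/V).
Separate: dm/m = −Q_out dt/V(t) ⇒ ln(m/m₀) = −(Q_out/(Q_in−Q_out)) ln(V/V₀).
m = m₀ (V₀/V)^(Q_out/(Q_in−Q_out)) = 78.61 × (1116/3272.30)^(2.41866) = 5.82779 mg.

5.828 mg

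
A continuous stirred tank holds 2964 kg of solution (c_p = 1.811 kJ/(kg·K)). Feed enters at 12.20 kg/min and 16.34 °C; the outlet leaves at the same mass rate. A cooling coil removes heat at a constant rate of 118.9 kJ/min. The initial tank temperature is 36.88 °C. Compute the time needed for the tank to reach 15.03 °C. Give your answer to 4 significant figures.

M c_p dT/dt = ṁ c_p (T_in − T) − Q̇.
τ = M/ṁ = 242.951 min; T_ss = T_in − Q̇/(ṁ c_p) = 10.9585 °C.
T(t) = T_ss + (T₀ − T_ss) e^(−t/τ). Set T = 15.03:
e^(−t/τ) = (15.03 − 10.9585)/(36.88 − 10.9585) = 0.157070
t = −242.951 · ln(0.157070) = 449.717 min.

449.7 min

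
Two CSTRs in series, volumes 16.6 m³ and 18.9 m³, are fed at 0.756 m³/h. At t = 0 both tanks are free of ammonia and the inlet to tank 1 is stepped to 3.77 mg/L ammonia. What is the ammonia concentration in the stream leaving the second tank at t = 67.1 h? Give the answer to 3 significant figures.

2.94 mg/L

Each tank obeys Vᵢ dCᵢ/dt = Q(Cᵢ₋₁ − Cᵢ), so τᵢ = Vᵢ/Q.
τ₁ = 16.6/0.756 = 21.958 h; τ₂ = 18.9/0.756 = 25.000 h.
Solving the cascade with C₁(0)=C₂(0)=0 gives C₂(t) = C_in[1 − (τ₁ e^(−t/τ₁) − τ₂ e^(−t/τ₂))/(τ₁ − τ₂)].
At t = 67.1: e^(−t/τ₁) = 0.047081, e^(−t/τ₂) = 0.068289.
C₂ = 3.77·[1 − (21.958·0.047081 − 25.000·0.068289)/(-3.0423)] = 3.77·0.77864 = 2.9355 mg/L.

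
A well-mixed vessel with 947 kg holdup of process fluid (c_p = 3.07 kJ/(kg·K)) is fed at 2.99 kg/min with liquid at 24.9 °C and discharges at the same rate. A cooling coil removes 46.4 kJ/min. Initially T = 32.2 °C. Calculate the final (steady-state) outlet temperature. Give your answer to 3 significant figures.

19.8 °C

Heat balance on the well-mixed liquid: M c_p dT/dt = ṁ c_p (T_in − T) − 46.4.
At steady state dT/dt = 0 ⇒ T_ss = T_in − Q̇/(ṁ c_p) = 24.9 − 46.4/(2.99·3.07) = 19.845 °C.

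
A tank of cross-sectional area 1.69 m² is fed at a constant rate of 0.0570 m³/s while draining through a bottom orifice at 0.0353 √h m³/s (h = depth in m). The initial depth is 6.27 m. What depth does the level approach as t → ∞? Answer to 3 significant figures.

A dh/dt = Q_in − 0.0353 √h. Steady state requires inflow = outflow:
Q_in = 0.0353 √h_ss ⇒ √h_ss = 0.0570/0.0353 = 1.6147.
h_ss = 1.6147² = 2.6074 m. (Since h₀ = 6.27 m > h_ss, the level will fall toward this value.)

2.61 m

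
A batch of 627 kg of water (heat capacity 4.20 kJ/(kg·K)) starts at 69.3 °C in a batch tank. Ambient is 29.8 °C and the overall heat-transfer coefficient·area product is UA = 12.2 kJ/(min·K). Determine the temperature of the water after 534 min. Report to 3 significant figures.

First-law balance (no shaft work): M c_p dT/dt = −UA(T − T_amb).
dT/dt = (T_ss − T)/τ with T_ss = T_amb = 29.800 °C, τ = M c_p/UA = 627·4.20/12.2 = 215.85 min.
Integrating: T(t) = T_ss + (T₀ − T_ss) e^(−t/τ).
T(534) = 29.800 + (39.500)·0.084255 = 33.128 °C.

33.1 °C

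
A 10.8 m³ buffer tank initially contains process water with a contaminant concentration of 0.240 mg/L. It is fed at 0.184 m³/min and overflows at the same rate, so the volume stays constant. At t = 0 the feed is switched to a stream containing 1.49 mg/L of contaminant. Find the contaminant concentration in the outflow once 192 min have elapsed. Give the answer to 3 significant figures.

Unsteady species balance (constant V, well mixed): V dC/dt = Q(C_in − C).
So dC/dt = (C_in − C)/τ with τ = V/Q = 10.8/0.184 = 58.696 min.
C approaches C_in exponentially: C(t) = C_in + (C₀ − C_in) e^(−t/τ).
C(192) = 1.49 + (0.240 − 1.49)·e^(−192/58.696) = 1.49 + (-1.2500)·0.037964 = 1.4425 mg/L.

1.44 mg/L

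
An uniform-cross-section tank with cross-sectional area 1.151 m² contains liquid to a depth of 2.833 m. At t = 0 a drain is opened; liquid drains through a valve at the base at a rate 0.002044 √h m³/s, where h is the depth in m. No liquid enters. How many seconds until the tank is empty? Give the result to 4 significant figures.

1896 s

Volume balance on the tank: A dh/dt = −0.002044 √h.
This is separable: 2 d(√h)/dt = −0.002044/A, so √h = √h₀ − (0.002044/(2A)) t.
Set h = 0: 2√h₀ = (0.002044/A) t_empty ⇒ t_empty = 2A√h₀/0.002044.
t_empty = 2·1.151·√2.833/0.002044 = 2.30200·1.68315/0.002044 = 1895.60 s.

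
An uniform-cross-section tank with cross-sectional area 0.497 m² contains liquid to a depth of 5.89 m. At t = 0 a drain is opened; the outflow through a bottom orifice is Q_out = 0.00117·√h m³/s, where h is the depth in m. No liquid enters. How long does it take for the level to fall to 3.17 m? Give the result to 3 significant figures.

549 s

With no inflow, A dh/dt = −0.00117 √h.
This is separable: 2 d(√h)/dt = −0.00117/A, so √h = √h₀ − (0.00117/(2A)) t.
t = 2A(√h₀ − √h)/0.00117 = 2·0.497·(√5.89 − √3.17)/0.00117
  = 0.99400 × (2.4269 − 1.7804) / 0.00117 = 549.23 s.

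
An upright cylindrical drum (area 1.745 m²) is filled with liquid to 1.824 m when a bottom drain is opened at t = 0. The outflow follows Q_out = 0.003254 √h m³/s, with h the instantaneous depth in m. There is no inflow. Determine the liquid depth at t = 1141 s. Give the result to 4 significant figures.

0.08220 m

With no inflow, A dh/dt = −0.003254 √h.
This is separable: 2 d(√h)/dt = −0.003254/A, so √h = √h₀ − (0.003254/(2A)) t.
√h = √1.824 − 0.003254·1141/(2·1.745) = 1.35056 − 1.06384 = 0.286712.
h = 0.286712² = 0.0822037 m.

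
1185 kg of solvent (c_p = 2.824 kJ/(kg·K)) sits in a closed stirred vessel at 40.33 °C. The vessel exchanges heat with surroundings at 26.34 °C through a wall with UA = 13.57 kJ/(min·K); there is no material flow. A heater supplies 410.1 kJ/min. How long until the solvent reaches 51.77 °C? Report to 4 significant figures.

300.9 min

M c_p dT/dt = −UA(T − T_amb) + Q̇.
τ = M c_p/UA = 246.606 min; T_ss = T_amb + Q̇/UA = 26.34 + 410.1/13.57 = 56.5611 °C.
T(t) = T_ss + (T₀ − T_ss)e^(−t/τ); set T = 51.77:
t = −τ ln[(T − T_ss)/(T₀ − T_ss)] = −246.606 · ln(0.295179) = 300.902 min.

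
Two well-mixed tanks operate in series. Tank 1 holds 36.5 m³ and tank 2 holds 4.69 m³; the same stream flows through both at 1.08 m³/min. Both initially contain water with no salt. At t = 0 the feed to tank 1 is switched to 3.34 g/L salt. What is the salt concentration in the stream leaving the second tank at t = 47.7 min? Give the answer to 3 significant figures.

Time constants: τᵢ = Vᵢ/Q for each well-mixed tank.
τ₁ = 36.5/1.08 = 33.796 min; τ₂ = 4.69/1.08 = 4.3426 min.
Solving the cascade with C₁(0)=C₂(0)=0 gives C₂(t) = C_in[1 − (τ₁ e^(−t/τ₁) − τ₂ e^(−t/τ₂))/(τ₁ − τ₂)].
At t = 47.7: e^(−t/τ₁) = 0.24380, e^(−t/τ₂) = 1.6967e-05.
C₂ = 3.34·[1 − (33.796·0.24380 − 4.3426·1.6967e-05)/(29.454)] = 3.34·0.72025 = 2.4056 g/L.

2.41 g/L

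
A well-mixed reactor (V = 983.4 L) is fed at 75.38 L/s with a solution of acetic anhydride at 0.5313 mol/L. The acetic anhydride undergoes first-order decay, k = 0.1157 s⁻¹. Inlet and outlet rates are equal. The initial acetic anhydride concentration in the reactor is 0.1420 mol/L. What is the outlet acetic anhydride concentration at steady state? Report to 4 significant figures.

Accumulation = in − out − consumed: V dC/dt = Q C_in − Q C − k V C.
Steady state (dC/dt = 0): C_ss = Q C_in/(Q + kV) = C_in/(1 + kV/Q).
C_ss = 75.38·0.5313/(75.38 + 0.1157·983.4) = 40.0494/189.159 = 0.211723 mol/L.

0.2117 mol/L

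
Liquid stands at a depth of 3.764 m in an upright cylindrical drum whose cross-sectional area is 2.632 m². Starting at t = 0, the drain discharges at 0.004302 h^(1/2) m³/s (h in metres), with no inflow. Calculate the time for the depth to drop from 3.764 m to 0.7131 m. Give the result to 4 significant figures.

With no inflow, A dh/dt = −0.004302 √h.
This is separable: 2 d(√h)/dt = −0.004302/A, so √h = √h₀ − (0.004302/(2A)) t.
t = 2A(√h₀ − √h)/0.004302 = 2·2.632·(√3.764 − √0.7131)/0.004302
  = 5.26400 × (1.94010 − 0.844452) / 0.004302 = 1340.66 s.

1341 s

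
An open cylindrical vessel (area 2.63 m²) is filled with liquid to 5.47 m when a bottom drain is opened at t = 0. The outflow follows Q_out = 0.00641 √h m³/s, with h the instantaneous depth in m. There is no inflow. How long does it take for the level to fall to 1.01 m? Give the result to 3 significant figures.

A dh/dt = −Q_out = −0.00641 √h.
Separate and integrate: 2(√h − √h₀) = −(0.00641/A) t.
t = 2A(√h₀ − √h)/0.00641 = 2·2.63·(√5.47 − √1.01)/0.00641
  = 5.2600 × (2.3388 − 1.0050) / 0.00641 = 1094.5 s.

1090 s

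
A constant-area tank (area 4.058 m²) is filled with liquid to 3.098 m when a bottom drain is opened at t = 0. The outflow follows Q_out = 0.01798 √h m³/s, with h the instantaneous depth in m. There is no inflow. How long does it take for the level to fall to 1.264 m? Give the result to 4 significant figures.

Unsteady balance on liquid volume: A dh/dt = −0.01798 √h.
∫ h^(−1/2) dh = −(0.01798/A) ∫ dt, giving 2√h = 2√h₀ − (0.01798/A) t.
t = 2A(√h₀ − √h)/0.01798 = 2·4.058·(√3.098 − √1.264)/0.01798
  = 8.11600 × (1.76011 − 1.12428) / 0.01798 = 287.010 s.

287.0 s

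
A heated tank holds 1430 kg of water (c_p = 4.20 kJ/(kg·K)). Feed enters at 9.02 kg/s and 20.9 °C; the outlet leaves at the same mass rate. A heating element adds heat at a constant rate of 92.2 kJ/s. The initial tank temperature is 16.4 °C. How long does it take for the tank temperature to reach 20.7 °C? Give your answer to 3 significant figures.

M c_p dT/dt = ṁ c_p (T_in − T) + Q̇.
τ = M/ṁ = 158.54 s; T_ss = T_in + Q̇/(ṁ c_p) = 23.334 °C.
T(t) = T_ss + (T₀ − T_ss) e^(−t/τ). Set T = 20.7:
e^(−t/τ) = (20.7 − 23.334)/(16.4 − 23.334) = 0.37984
t = −158.54 · ln(0.37984) = 153.46 s.

153 s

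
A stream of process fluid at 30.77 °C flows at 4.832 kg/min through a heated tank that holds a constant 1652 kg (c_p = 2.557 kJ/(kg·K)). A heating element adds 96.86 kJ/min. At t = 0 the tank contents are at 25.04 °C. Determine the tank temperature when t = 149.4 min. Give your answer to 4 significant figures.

Energy balance: M c_p dT/dt = ṁ c_p (T_in − T) + 96.86.
τ = M/ṁ = 341.887 min; T_ss = T_in + Q̇/(ṁ c_p) = 30.77 + 96.86/(4.832·2.557) = 38.6095 °C.
This is linear first-order; T(t) = T_ss + (T₀ − T_ss) e^(−t/τ).
T(149.4) = 38.6095 + (-13.5695)·e^(−149.4/341.887) = 38.6095 + (-13.5695)·0.645981 = 29.8439 °C.

29.84 °C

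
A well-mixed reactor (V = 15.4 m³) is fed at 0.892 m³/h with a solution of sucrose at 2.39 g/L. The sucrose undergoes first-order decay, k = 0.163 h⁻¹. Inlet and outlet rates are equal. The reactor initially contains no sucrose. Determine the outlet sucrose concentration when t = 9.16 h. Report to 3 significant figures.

Accumulation = in − out − consumed: V dC/dt = Q C_in − Q C − k V C.
dC/dt = (Q/V) C_in − (Q/V + k) C; effective rate a = Q/V + k = 0.057922 + 0.163 = 0.22092 h⁻¹.
C_ss = Q C_in/(Q + kV) = 0.62662 g/L; C(t) = C_ss + (C₀ − C_ss) e^(−a t).
C(9.16) = 0.62662 + (-0.62662)·e^(−0.22092·9.16) = 0.62662 + (-0.62662)·0.13217 = 0.54380 g/L.

0.544 g/L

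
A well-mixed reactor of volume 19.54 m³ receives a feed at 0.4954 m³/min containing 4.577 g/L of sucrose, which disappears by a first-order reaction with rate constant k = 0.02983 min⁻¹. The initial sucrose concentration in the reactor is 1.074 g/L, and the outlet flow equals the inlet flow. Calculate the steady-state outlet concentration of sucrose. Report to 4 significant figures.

2.103 g/L

Species balance: V dC/dt = Q C_in − Q C − k V C.
At steady state: 0 = Q C_in − (Q + kV) C_ss, so C_ss = Q C_in/(Q + kV).
C_ss = 0.4954·4.577/(0.4954 + 0.02983·19.54) = 2.26745/1.07828 = 2.10284 g/L.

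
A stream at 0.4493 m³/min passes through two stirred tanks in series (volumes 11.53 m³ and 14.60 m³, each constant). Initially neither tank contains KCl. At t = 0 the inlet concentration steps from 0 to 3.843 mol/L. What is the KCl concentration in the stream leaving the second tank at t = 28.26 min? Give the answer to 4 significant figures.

Each tank obeys Vᵢ dCᵢ/dt = Q(Cᵢ₋₁ − Cᵢ), so τᵢ = Vᵢ/Q.
τ₁ = 11.53/0.4493 = 25.6621 min; τ₂ = 14.60/0.4493 = 32.4950 min.
Tank 1: C₁ = C_in(1 − e^(−t/τ₁)). Tank 2 (τ₁ ≠ τ₂): C₂ = C_in[1 − (τ₁ e^(−t/τ₁) − τ₂ e^(−t/τ₂))/(τ₁ − τ₂)].
At t = 28.26: e^(−t/τ₁) = 0.332461, e^(−t/τ₂) = 0.419089.
C₂ = 3.843·[1 − (25.6621·0.332461 − 32.4950·0.419089)/(-6.83285)] = 3.843·0.255563 = 0.982127 mol/L.

0.9821 mol/L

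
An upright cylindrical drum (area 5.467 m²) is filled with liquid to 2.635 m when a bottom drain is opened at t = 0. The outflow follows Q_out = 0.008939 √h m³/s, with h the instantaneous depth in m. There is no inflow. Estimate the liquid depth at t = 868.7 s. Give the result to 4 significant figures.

0.8337 m

A dh/dt = −Q_out = −0.008939 √h.
Separate and integrate: 2(√h − √h₀) = −(0.008939/A) t.
√h = √2.635 − 0.008939·868.7/(2·5.467) = 1.62327 − 0.710198 = 0.913070.
h = 0.913070² = 0.833697 m.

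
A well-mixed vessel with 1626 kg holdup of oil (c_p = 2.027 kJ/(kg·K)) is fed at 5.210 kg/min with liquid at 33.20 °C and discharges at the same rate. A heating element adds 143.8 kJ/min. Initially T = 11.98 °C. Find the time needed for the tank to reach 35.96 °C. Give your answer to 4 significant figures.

First-law balance (no shaft work): M c_p dT/dt = ṁ c_p (T_in − T) + 143.8.
τ = M/ṁ = 312.092 min; T_ss = T_in + Q̇/(ṁ c_p) = 46.8166 °C.
T(t) = T_ss + (T₀ − T_ss) e^(−t/τ). Set T = 35.96:
e^(−t/τ) = (35.96 − 46.8166)/(11.98 − 46.8166) = 0.311643
t = −312.092 · ln(0.311643) = 363.868 min.

363.9 min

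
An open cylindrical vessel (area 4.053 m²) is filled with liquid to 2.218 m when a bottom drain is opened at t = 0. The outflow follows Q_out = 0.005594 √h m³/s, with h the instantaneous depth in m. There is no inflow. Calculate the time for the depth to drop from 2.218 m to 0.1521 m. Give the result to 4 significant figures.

1593 s

With no inflow, A dh/dt = −0.005594 √h.
∫ h^(−1/2) dh = −(0.005594/A) ∫ dt, giving 2√h = 2√h₀ − (0.005594/A) t.
t = 2A(√h₀ − √h)/0.005594 = 2·4.053·(√2.218 − √0.1521)/0.005594
  = 8.10600 × (1.48930 − 0.390000) / 0.005594 = 1592.94 s.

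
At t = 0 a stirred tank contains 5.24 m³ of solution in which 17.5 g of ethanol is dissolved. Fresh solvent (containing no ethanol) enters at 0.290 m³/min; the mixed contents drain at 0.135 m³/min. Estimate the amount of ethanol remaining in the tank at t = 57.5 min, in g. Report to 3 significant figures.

7.37 g

Let m(t) be the amount of ethanol. Volume: V(t) = V₀ + (Q_in − Q_out) t = 5.24 + 0.15500 t; V(57.5) = 14.152 m³.
No ethanol enters, so dm/dt = −Q_out · (m/V).
Separate: dm/m = −Q_out dt/V(t) ⇒ ln(m/m₀) = −(Q_out/(Q_in−Q_out)) ln(V/V₀).
m = m₀ (V₀/V)^(Q_out/(Q_in−Q_out)) = 17.5 × (5.24/14.152)^(0.87097) = 7.3657 g.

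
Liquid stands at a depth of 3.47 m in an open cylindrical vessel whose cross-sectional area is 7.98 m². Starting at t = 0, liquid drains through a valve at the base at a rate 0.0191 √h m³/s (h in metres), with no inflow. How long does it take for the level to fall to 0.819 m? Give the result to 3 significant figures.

800 s

With no inflow, A dh/dt = −0.0191 √h.
Separate and integrate: 2(√h − √h₀) = −(0.0191/A) t.
t = 2A(√h₀ − √h)/0.0191 = 2·7.98·(√3.47 − √0.819)/0.0191
  = 15.960 × (1.8628 − 0.90499) / 0.0191 = 800.35 s.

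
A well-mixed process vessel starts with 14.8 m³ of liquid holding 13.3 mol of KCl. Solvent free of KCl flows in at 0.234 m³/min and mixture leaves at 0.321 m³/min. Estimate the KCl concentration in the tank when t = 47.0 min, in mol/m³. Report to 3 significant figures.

Let m(t) be the amount of KCl. Volume: V(t) = V₀ + (Q_in − Q_out) t = 14.8 − 0.087000 t; V(47.0) = 10.711 m³.
No KCl enters, so dm/dt = −Q_out · (m/V).
dm/m = −Q_out dt/(V₀ − 0.087000 t); integrating gives ln(m/m₀) = −(Q_out/(Q_in−Q_out)) ln(V/V₀).
m = m₀ (V₀/V)^(Q_out/(Q_in−Q_out)) = 13.3 × (14.8/10.711)^(-3.6897) = 4.0337 mol.
C = m/V = 4.0337/10.711 = 0.37660 mol/m³.

0.377 mol/m³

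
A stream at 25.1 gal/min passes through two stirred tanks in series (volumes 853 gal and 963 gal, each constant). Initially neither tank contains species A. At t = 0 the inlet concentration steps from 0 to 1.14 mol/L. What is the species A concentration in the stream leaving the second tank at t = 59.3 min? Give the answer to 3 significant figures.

0.556 mol/L

Species balance on tank i: dCᵢ/dt = (Cᵢ₋₁ − Cᵢ)/τᵢ with τᵢ = Vᵢ/Q.
τ₁ = 853/25.1 = 33.984 min; τ₂ = 963/25.1 = 38.367 min.
Solving the cascade with C₁(0)=C₂(0)=0 gives C₂(t) = C_in[1 − (τ₁ e^(−t/τ₁) − τ₂ e^(−t/τ₂))/(τ₁ − τ₂)].
At t = 59.3: e^(−t/τ₁) = 0.17466, e^(−t/τ₂) = 0.21318.
C₂ = 1.14·[1 − (33.984·0.17466 − 38.367·0.21318)/(-4.3825)] = 1.14·0.48808 = 0.55642 mol/L.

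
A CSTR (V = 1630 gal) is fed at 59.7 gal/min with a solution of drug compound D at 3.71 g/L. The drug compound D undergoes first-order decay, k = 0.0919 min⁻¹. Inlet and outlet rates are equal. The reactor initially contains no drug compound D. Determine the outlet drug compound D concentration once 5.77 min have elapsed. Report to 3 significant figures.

0.554 g/L

Accumulation = in − out − consumed: V dC/dt = Q C_in − Q C − k V C.
dC/dt = (Q/V) C_in − (Q/V + k) C; effective rate a = Q/V + k = 0.036626 + 0.0919 = 0.12853 min⁻¹.
C_ss = Q C_in/(Q + kV) = 1.0572 g/L; C(t) = C_ss + (C₀ − C_ss) e^(−a t).
C(5.77) = 1.0572 + (-1.0572)·e^(−0.12853·5.77) = 1.0572 + (-1.0572)·0.47635 = 0.55362 g/L.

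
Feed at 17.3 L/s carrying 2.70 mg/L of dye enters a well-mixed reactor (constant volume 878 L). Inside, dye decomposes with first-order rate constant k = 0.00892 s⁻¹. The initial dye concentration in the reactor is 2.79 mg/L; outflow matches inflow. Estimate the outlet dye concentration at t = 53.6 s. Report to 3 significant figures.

2.06 mg/L

V dC/dt = Q(C_in − C) − k V C.
dC/dt = (Q/V) C_in − (Q/V + k) C; effective rate a = Q/V + k = 0.019704 + 0.00892 = 0.028624 s⁻¹.
C_ss = Q C_in/(Q + kV) = 1.8586 mg/L; C(t) = C_ss + (C₀ − C_ss) e^(−a t).
C(53.6) = 1.8586 + (0.93140)·e^(−0.028624·53.6) = 1.8586 + (0.93140)·0.21562 = 2.0594 mg/L.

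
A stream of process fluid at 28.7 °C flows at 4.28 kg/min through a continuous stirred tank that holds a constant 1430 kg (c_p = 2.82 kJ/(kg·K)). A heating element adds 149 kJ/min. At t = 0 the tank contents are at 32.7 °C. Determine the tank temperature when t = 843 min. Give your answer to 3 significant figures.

40.4 °C

M c_p dT/dt = ṁ c_p (T_in − T) + Q̇.
Rearrange: dT/dt = (T_ss − T)/τ with τ = M/ṁ = 334.11 min and T_ss = T_in + Q̇/(ṁ c_p) = 41.045 °C.
Integrating: T(t) = T_ss + (T₀ − T_ss) e^(−t/τ).
T(843) = 41.045 + (-8.3451)·e^(−843/334.11) = 41.045 + (-8.3451)·0.080210 = 40.376 °C.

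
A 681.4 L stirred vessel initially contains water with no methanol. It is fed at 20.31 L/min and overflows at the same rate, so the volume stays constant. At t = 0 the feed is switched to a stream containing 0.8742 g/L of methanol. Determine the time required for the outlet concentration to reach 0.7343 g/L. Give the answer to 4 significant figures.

Unsteady species balance (constant V, well mixed): V dC/dt = Q(C_in − C), so τ = V/Q = 33.5500 min.
C(t) = C_in + (C₀ − C_in) e^(−t/τ). Set C = 0.7343 and solve for t:
e^(−t/τ) = (C − C_in)/(C₀ − C_in) = (0.7343 − 0.8742)/(0 − 0.8742) = 0.160032
t = −τ ln(…) = 33.5500 × 1.83238 = 61.4763 min.

61.48 min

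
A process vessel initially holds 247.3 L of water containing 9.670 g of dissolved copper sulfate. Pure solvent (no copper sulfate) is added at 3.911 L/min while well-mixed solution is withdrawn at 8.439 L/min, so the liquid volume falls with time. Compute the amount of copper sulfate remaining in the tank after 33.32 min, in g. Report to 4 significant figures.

1.672 g

Let m(t) be the amount of copper sulfate. Volume: V(t) = V₀ + (Q_in − Q_out) t = 247.3 − 4.52800 t; V(33.32) = 96.4270 L.
No copper sulfate enters, so dm/dt = −Q_out · (m/V).
dm/m = −Q_out dt/(V₀ − 4.52800 t); integrating gives ln(m/m₀) = −(Q_out/(Q_in−Q_out)) ln(V/V₀).
m = m₀ (V₀/V)^(Q_out/(Q_in−Q_out)) = 9.670 × (247.3/96.4270)^(-1.86374) = 1.67152 g.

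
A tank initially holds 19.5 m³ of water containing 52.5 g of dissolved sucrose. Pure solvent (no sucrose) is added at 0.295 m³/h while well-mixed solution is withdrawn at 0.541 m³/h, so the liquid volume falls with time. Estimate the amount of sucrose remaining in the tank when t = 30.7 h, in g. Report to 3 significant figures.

17.9 g

Total volume: dV/dt = Q_in − Q_out = -0.24600 m³/h, so V(t) = 19.5 − 0.24600 t and V(30.7) = 11.948 m³.
Solute balance: dm/dt = 0 − Q_out C = −Q_out m/V(t).
dm/m = −Q_out dt/(V₀ − 0.24600 t); integrating gives ln(m/m₀) = −(Q_out/(Q_in−Q_out)) ln(V/V₀).
m = m₀ (V₀/V)^(Q_out/(Q_in−Q_out)) = 52.5 × (19.5/11.948)^(-2.1992) = 17.877 g.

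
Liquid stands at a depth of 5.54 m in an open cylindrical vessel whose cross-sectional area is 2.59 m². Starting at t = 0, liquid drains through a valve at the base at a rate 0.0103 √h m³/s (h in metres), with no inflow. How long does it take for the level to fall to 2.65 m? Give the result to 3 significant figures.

A dh/dt = −Q_out = −0.0103 √h.
This is separable: 2 d(√h)/dt = −0.0103/A, so √h = √h₀ − (0.0103/(2A)) t.
t = 2A(√h₀ − √h)/0.0103 = 2·2.59·(√5.54 − √2.65)/0.0103
  = 5.1800 × (2.3537 − 1.6279) / 0.0103 = 365.03 s.

365 s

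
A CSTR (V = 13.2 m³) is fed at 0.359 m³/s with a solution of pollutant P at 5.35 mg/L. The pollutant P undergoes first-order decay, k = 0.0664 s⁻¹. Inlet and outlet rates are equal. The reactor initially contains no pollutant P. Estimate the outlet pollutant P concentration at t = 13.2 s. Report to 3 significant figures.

1.10 mg/L

Species balance: V dC/dt = Q C_in − Q C − k V C.
dC/dt = (Q/V) C_in − (Q/V + k) C; effective rate a = Q/V + k = 0.027197 + 0.0664 = 0.093597 s⁻¹.
C_ss = Q C_in/(Q + kV) = 1.5546 mg/L; C(t) = C_ss + (C₀ − C_ss) e^(−a t).
C(13.2) = 1.5546 + (-1.5546)·e^(−0.093597·13.2) = 1.5546 + (-1.5546)·0.29070 = 1.1027 mg/L.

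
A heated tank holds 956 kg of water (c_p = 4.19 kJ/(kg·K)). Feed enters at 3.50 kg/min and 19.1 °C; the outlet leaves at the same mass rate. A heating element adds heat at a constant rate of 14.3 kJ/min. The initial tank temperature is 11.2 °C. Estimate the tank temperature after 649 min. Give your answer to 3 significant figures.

19.3 °C

First-law balance (no shaft work): M c_p dT/dt = ṁ c_p (T_in − T) + 14.3.
τ = M/ṁ = 273.14 min; T_ss = T_in + Q̇/(ṁ c_p) = 19.1 + 14.3/(3.50·4.19) = 20.075 °C.
Integrating: T(t) = T_ss + (T₀ − T_ss) e^(−t/τ).
T(649) = 20.075 + (-8.8751)·e^(−649/273.14) = 20.075 + (-8.8751)·0.092917 = 19.250 °C.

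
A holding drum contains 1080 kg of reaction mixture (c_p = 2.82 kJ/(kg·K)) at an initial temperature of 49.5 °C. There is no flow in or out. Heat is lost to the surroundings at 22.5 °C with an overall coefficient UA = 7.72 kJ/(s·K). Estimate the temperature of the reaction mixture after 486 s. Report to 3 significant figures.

30.4 °C

Energy balance: M c_p dT/dt = −UA(T − T_amb).
dT/dt = (T_ss − T)/τ with T_ss = T_amb = 22.500 °C, τ = M c_p/UA = 1080·2.82/7.72 = 394.51 s.
T approaches T_ss exponentially: T(t) = T_ss + (T₀ − T_ss) e^(−t/τ).
T(486) = 22.500 + (27.000)·0.29173 = 30.377 °C.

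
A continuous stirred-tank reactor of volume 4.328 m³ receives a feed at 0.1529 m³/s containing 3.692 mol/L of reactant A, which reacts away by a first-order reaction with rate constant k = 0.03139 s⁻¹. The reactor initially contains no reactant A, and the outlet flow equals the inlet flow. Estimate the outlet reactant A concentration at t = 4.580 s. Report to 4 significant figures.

V dC/dt = Q(C_in − C) − k V C.
This is linear with rate a = Q/V + k = 0.0667181 s⁻¹.
C_ss = Q C_in/(Q + kV) = 1.95496 mol/L; C(t) = C_ss + (C₀ − C_ss) e^(−a t).
C(4.580) = 1.95496 + (-1.95496)·e^(−0.0667181·4.580) = 1.95496 + (-1.95496)·0.736704 = 0.514733 mol/L.

0.5147 mol/L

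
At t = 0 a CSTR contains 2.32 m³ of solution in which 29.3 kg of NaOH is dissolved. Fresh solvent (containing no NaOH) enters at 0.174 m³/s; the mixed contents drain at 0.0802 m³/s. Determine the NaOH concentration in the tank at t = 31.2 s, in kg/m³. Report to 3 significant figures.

2.78 kg/m³

Let m(t) be the amount of NaOH. Volume: V(t) = V₀ + (Q_in − Q_out) t = 2.32 + 0.093800 t; V(31.2) = 5.2466 m³.
No NaOH enters, so dm/dt = −Q_out · (m/V).
Separate: dm/m = −Q_out dt/V(t) ⇒ ln(m/m₀) = −(Q_out/(Q_in−Q_out)) ln(V/V₀).
m = m₀ (V₀/V)^(Q_out/(Q_in−Q_out)) = 29.3 × (2.32/5.2466)^(0.85501) = 14.584 kg.
C = m/V = 14.584/5.2466 = 2.7796 kg/m³.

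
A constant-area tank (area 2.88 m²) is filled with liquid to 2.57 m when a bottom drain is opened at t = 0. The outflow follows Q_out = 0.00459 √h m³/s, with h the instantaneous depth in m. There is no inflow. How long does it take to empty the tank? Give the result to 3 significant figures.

2010 s

With no inflow, A dh/dt = −0.00459 √h.
∫ h^(−1/2) dh = −(0.00459/A) ∫ dt, giving 2√h = 2√h₀ − (0.00459/A) t.
Tank is empty when √h = 0: t_empty = 2A√h₀/0.00459.
t_empty = 2·2.88·√2.57/0.00459 = 5.7600·1.6031/0.00459 = 2011.8 s.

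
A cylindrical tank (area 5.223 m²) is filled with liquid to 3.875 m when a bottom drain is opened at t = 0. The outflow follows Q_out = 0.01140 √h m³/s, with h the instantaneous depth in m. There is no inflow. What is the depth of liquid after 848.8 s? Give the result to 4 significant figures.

1.086 m

Unsteady balance on liquid volume: A dh/dt = −0.01140 √h.
Separate and integrate: 2(√h − √h₀) = −(0.01140/A) t.
√h = √3.875 − 0.01140·848.8/(2·5.223) = 1.96850 − 0.926318 = 1.04218.
h = 1.04218² = 1.08615 m.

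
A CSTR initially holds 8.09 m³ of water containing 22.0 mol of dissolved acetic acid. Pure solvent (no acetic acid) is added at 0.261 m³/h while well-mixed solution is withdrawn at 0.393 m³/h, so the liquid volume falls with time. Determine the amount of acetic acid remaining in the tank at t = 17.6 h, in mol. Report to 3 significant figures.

8.03 mol

Total volume: dV/dt = Q_in − Q_out = -0.13200 m³/h, so V(t) = 8.09 − 0.13200 t and V(17.6) = 5.7668 m³.
Species balance (pure solvent in): dm/dt = −Q_out · m/V(t).
dm/m = −Q_out dt/(V₀ − 0.13200 t); integrating gives ln(m/m₀) = −(Q_out/(Q_in−Q_out)) ln(V/V₀).
m = m₀ (V₀/V)^(Q_out/(Q_in−Q_out)) = 22.0 × (8.09/5.7668)^(-2.9773) = 8.0301 mol.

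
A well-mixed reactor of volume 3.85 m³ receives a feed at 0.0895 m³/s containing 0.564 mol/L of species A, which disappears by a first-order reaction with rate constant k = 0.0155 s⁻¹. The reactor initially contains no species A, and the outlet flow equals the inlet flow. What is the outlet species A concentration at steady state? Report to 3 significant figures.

V dC/dt = Q(C_in − C) − k V C.
At steady state: 0 = Q C_in − (Q + kV) C_ss, so C_ss = Q C_in/(Q + kV).
C_ss = 0.0895·0.564/(0.0895 + 0.0155·3.85) = 0.050478/0.14918 = 0.33838 mol/L.

0.338 mol/L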